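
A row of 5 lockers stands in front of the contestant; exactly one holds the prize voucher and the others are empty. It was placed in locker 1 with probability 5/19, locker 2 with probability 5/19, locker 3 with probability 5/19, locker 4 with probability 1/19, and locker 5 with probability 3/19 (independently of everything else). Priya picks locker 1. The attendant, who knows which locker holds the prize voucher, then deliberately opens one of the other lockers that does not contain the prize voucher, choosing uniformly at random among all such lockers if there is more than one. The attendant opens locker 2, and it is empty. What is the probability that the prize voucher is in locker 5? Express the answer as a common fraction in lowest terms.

Consider each possible location of the prize voucher in turn.
If it is in locker 1 (prior 5/19): the attendant has 4 equally likely choices, so probability 1/4; weight (5/19)·(1/4) = 5/76.
If it is in locker 2 (prior 5/19): the attendant opened locker 2, so this case is ruled out; weight (5/19)·0 = 0.
If it is in locker 3 (prior 5/19): the attendant has 3 equally likely choices, so probability 1/3; weight (5/19)·(1/3) = 5/57.
If it is in locker 4 (prior 1/19): the attendant has 3 equally likely choices, so probability 1/3; weight (1/19)·(1/3) = 1/57.
If it is in locker 5 (prior 3/19): the attendant has 3 equally likely choices, so probability 1/3; weight (3/19)·(1/3) = 1/19.
The weights sum to 17/76.
So P(the prize voucher in locker 5 | the attendant opened locker 2) = (1/19) / (17/76) = 4/17.

4/17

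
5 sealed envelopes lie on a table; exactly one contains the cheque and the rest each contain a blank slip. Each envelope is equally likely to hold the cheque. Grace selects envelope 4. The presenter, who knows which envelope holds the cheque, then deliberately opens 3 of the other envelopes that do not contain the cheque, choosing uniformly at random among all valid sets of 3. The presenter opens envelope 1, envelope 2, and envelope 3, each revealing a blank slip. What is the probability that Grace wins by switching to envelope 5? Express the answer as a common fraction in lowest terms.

Condition on the true location of the cheque.
If it is in any of envelopes 1, 2, and 3 (prior 1/5 each): that envelope was opened and seen not to hold the prize — ruled out; weight (1/5)·0 = 0 each.
If it is in envelope 4 (prior 1/5): the presenter has 4 equally likely choices, so probability 1/4; weight (1/5)·(1/4) = 1/20.
If it is in envelope 5 (prior 1/5): the presenter has no choice, probability 1; weight (1/5)·1 = 1/5.
The weights sum to 1/4.
So P(the cheque in envelope 5 | the presenter opened envelope 1, envelope 2, and envelope 3) = (1/5) / (1/4) = 4/5.

4/5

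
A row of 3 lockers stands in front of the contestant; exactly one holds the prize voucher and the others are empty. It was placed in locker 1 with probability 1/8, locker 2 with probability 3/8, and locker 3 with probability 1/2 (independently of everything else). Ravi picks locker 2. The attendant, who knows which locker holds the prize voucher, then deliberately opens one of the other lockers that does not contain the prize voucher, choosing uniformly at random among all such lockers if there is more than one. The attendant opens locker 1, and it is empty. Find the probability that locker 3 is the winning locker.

8/11

Apply Bayes' rule, conditioning on where the prize voucher actually is.
If it is in locker 1 (prior 1/8): the attendant opened locker 1, so this case is ruled out; weight (1/8)·0 = 0.
If it is in locker 2 (prior 3/8): the attendant has 2 equally likely choices, so probability 1/2; weight (3/8)·(1/2) = 3/16.
If it is in locker 3 (prior 1/2): the attendant has no choice, probability 1; weight (1/2)·1 = 1/2.
The weights sum to 11/16.
So P(the prize voucher in locker 3 | the attendant opened locker 1) = (1/2) / (11/16) = 8/11.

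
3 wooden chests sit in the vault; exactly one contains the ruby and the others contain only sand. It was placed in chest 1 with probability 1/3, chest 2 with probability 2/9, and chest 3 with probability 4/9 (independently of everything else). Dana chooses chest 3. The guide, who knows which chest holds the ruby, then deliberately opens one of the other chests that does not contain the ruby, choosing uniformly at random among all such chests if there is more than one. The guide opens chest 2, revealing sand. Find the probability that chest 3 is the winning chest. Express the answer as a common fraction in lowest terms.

Condition on the true location of the ruby.
If it is in chest 1 (prior 1/3): the guide has no choice, probability 1; weight (1/3)·1 = 1/3.
If it is in chest 2 (prior 2/9): the guide opened chest 2, so this case is ruled out; weight (2/9)·0 = 0.
If it is in chest 3 (prior 4/9): the guide has 2 equally likely choices, so probability 1/2; weight (4/9)·(1/2) = 2/9.
The weights sum to 5/9.
So P(the ruby in chest 3 | the guide opened chest 2) = (2/9) / (5/9) = 2/5.

2/5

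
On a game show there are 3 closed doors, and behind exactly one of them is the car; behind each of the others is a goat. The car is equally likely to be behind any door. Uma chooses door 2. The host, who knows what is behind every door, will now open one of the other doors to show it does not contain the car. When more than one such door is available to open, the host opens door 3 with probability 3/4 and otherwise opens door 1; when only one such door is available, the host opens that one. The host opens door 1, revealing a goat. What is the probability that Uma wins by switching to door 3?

Apply Bayes' rule, conditioning on where the car actually is.
If it is behind door 1 (prior 1/3): the host opened door 1, so this case is ruled out; weight (1/3)·0 = 0.
If it is behind door 2 (prior 1/3): door 3 is available but not opened, probability 1/4; weight (1/3)·(1/4) = 1/12.
If it is behind door 3 (prior 1/3): only door 1 is available, probability 1; weight (1/3)·1 = 1/3.
The weights sum to 5/12.
So P(the car behind door 3 | the host opened door 1) = (1/3) / (5/12) = 4/5.

4/5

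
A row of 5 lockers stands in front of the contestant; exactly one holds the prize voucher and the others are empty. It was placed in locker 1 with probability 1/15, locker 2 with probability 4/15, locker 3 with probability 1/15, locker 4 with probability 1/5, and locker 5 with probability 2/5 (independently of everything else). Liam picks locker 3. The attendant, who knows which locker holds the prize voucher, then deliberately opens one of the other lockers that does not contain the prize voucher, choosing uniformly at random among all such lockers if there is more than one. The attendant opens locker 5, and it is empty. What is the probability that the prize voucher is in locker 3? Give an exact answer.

3/35

Condition on the true location of the prize voucher.
If it is in locker 1 (prior 1/15): the attendant has 3 equally likely choices, so probability 1/3; weight (1/15)·(1/3) = 1/45.
If it is in locker 2 (prior 4/15): the attendant has 3 equally likely choices, so probability 1/3; weight (4/15)·(1/3) = 4/45.
If it is in locker 3 (prior 1/15): the attendant has 4 equally likely choices, so probability 1/4; weight (1/15)·(1/4) = 1/60.
If it is in locker 4 (prior 1/5): the attendant has 3 equally likely choices, so probability 1/3; weight (1/5)·(1/3) = 1/15.
If it is in locker 5 (prior 2/5): the attendant opened locker 5, so this case is ruled out; weight (2/5)·0 = 0.
The weights sum to 7/36.
So P(the prize voucher in locker 3 | the attendant opened locker 5) = (1/60) / (7/36) = 3/35.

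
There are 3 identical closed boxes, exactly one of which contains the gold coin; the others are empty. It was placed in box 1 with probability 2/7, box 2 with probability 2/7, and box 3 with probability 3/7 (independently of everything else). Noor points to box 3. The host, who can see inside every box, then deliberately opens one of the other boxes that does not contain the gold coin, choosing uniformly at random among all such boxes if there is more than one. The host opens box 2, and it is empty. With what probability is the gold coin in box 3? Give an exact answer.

Apply Bayes' rule, conditioning on where the gold coin actually is.
If it is in box 1 (prior 2/7): the host has no choice, probability 1; weight (2/7)·1 = 2/7.
If it is in box 2 (prior 2/7): the host opened box 2, so this case is ruled out; weight (2/7)·0 = 0.
If it is in box 3 (prior 3/7): the host has 2 equally likely choices, so probability 1/2; weight (3/7)·(1/2) = 3/14.
The weights sum to 1/2.
So P(the gold coin in box 3 | the host opened box 2) = (3/14) / (1/2) = 3/7.

3/7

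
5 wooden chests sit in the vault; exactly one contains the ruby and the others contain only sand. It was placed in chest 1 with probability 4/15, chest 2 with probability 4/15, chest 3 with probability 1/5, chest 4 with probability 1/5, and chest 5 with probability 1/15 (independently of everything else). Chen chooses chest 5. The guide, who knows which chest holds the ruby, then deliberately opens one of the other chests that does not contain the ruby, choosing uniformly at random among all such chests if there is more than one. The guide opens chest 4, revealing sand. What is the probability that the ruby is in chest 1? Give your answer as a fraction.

16/47

Condition on the true location of the ruby.
If it is in either of chests 1 and 2 (prior 4/15 each): the guide has 3 equally likely choices, so probability 1/3; weight (4/15)·(1/3) = 4/45 each.
If it is in chest 3 (prior 1/5): the guide has 3 equally likely choices, so probability 1/3; weight (1/5)·(1/3) = 1/15.
If it is in chest 4 (prior 1/5): the guide opened chest 4, so this case is ruled out; weight (1/5)·0 = 0.
If it is in chest 5 (prior 1/15): the guide has 4 equally likely choices, so probability 1/4; weight (1/15)·(1/4) = 1/60.
The weights sum to 47/180.
So P(the ruby in chest 1 | the guide opened chest 4) = (4/45) / (47/180) = 16/47.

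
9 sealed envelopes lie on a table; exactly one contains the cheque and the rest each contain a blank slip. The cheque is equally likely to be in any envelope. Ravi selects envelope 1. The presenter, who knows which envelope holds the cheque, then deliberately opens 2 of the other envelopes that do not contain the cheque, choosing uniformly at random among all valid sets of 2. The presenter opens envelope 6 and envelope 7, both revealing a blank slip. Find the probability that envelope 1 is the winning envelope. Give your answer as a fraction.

1/9

Consider each possible location of the cheque in turn.
If it is in envelope 1 (prior 1/9): the presenter has 28 equally likely choices, so probability 1/28; weight (1/9)·(1/28) = 1/252.
If it is in any of envelopes 2, 3, 4, 5, 8, and 9 (prior 1/9 each): the presenter has 21 equally likely choices, so probability 1/21; weight (1/9)·(1/21) = 1/189 each.
If it is in either of envelopes 6 and 7 (prior 1/9 each): that envelope was opened and seen not to hold the prize — ruled out; weight (1/9)·0 = 0 each.
The weights sum to 1/28.
So P(the cheque in envelope 1 | the presenter opened envelope 6 and envelope 7) = (1/252) / (1/28) = 1/9.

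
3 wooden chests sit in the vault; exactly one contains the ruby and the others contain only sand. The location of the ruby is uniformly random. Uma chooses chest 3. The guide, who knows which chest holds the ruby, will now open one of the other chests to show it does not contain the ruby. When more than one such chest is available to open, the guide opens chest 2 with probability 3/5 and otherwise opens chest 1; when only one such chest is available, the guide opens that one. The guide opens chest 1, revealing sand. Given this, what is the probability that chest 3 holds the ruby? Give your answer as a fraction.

Consider each possible location of the ruby in turn.
If it is in chest 1 (prior 1/3): the guide opened chest 1, so this case is ruled out; weight (1/3)·0 = 0.
If it is in chest 2 (prior 1/3): only chest 1 is available, probability 1; weight (1/3)·1 = 1/3.
If it is in chest 3 (prior 1/3): chest 2 is available but not opened, probability 2/5; weight (1/3)·(2/5) = 2/15.
The weights sum to 7/15.
So P(the ruby in chest 3 | the guide opened chest 1) = (2/15) / (7/15) = 2/7.

2/7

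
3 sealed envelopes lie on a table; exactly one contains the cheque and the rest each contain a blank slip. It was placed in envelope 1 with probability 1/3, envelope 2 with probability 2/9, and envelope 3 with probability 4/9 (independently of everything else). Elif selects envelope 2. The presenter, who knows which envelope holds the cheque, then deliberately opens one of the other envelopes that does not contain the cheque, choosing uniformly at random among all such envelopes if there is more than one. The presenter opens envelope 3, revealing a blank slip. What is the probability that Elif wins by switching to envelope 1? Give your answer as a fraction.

3/4

Apply Bayes' rule, conditioning on where the cheque actually is.
If it is in envelope 1 (prior 1/3): the presenter has no choice, probability 1; weight (1/3)·1 = 1/3.
If it is in envelope 2 (prior 2/9): the presenter has 2 equally likely choices, so probability 1/2; weight (2/9)·(1/2) = 1/9.
If it is in envelope 3 (prior 4/9): the presenter opened envelope 3, so this case is ruled out; weight (4/9)·0 = 0.
The weights sum to 4/9.
So P(the cheque in envelope 1 | the presenter opened envelope 3) = (1/3) / (4/9) = 3/4.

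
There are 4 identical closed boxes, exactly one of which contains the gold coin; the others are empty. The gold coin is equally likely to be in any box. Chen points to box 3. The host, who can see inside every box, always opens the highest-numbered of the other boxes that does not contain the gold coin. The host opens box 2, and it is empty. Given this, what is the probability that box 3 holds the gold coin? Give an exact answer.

0

Consider each possible location of the gold coin in turn.
If it is in either of boxes 1 and 3 (prior 1/4 each): the host would have opened box 4 instead, probability 0; weight (1/4)·0 = 0 each.
If it is in box 2 (prior 1/4): the host opened box 2, so this case is ruled out; weight (1/4)·0 = 0.
If it is in box 4 (prior 1/4): box 2 is the highest-numbered option available, probability 1; weight (1/4)·1 = 1/4.
The weights sum to 1/4.
So P(the gold coin in box 3 | the host opened box 2) = 0 / (1/4) = 0.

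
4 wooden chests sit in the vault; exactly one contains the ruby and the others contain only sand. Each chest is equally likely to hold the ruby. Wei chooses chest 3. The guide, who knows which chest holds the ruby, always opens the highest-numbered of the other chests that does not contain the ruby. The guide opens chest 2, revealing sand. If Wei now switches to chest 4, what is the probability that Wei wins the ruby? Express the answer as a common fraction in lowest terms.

Consider each possible location of the ruby in turn.
If it is in either of chests 1 and 3 (prior 1/4 each): the guide would have opened chest 4 instead, probability 0; weight (1/4)·0 = 0 each.
If it is in chest 2 (prior 1/4): the guide opened chest 2, so this case is ruled out; weight (1/4)·0 = 0.
If it is in chest 4 (prior 1/4): chest 2 is the highest-numbered option available, probability 1; weight (1/4)·1 = 1/4.
The weights sum to 1/4.
So P(the ruby in chest 4 | the guide opened chest 2) = (1/4) / (1/4) = 1.

1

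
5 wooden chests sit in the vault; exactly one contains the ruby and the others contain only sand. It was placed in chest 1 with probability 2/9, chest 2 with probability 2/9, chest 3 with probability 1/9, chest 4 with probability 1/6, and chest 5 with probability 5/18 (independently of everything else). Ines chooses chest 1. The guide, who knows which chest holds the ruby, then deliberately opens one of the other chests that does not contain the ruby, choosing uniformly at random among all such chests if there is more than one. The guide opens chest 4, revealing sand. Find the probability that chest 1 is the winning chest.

Consider each possible location of the ruby in turn.
If it is in chest 1 (prior 2/9): the guide has 4 equally likely choices, so probability 1/4; weight (2/9)·(1/4) = 1/18.
If it is in chest 2 (prior 2/9): the guide has 3 equally likely choices, so probability 1/3; weight (2/9)·(1/3) = 2/27.
If it is in chest 3 (prior 1/9): the guide has 3 equally likely choices, so probability 1/3; weight (1/9)·(1/3) = 1/27.
If it is in chest 4 (prior 1/6): the guide opened chest 4, so this case is ruled out; weight (1/6)·0 = 0.
If it is in chest 5 (prior 5/18): the guide has 3 equally likely choices, so probability 1/3; weight (5/18)·(1/3) = 5/54.
The weights sum to 7/27.
So P(the ruby in chest 1 | the guide opened chest 4) = (1/18) / (7/27) = 3/14.

3/14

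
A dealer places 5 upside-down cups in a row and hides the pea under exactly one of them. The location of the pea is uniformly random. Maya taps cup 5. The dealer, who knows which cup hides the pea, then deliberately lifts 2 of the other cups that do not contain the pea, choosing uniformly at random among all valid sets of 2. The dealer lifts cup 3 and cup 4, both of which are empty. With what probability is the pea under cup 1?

Condition on the true location of the pea.
If it is under either of cups 1 and 2 (prior 1/5 each): the dealer has 3 equally likely choices, so probability 1/3; weight (1/5)·(1/3) = 1/15 each.
If it is under either of cups 3 and 4 (prior 1/5 each): that cup was opened and seen not to hold the prize — ruled out; weight (1/5)·0 = 0 each.
If it is under cup 5 (prior 1/5): the dealer has 6 equally likely choices, so probability 1/6; weight (1/5)·(1/6) = 1/30.
The weights sum to 1/6.
So P(the pea under cup 1 | the dealer opened cup 3 and cup 4) = (1/15) / (1/6) = 2/5.

2/5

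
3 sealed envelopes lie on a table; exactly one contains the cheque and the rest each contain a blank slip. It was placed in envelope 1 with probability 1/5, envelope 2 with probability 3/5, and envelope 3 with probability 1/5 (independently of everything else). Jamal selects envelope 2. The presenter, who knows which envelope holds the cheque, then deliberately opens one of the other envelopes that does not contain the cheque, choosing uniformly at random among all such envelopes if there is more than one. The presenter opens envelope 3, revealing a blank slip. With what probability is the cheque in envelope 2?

3/5

Consider each possible location of the cheque in turn.
If it is in envelope 1 (prior 1/5): the presenter has no choice, probability 1; weight (1/5)·1 = 1/5.
If it is in envelope 2 (prior 3/5): the presenter has 2 equally likely choices, so probability 1/2; weight (3/5)·(1/2) = 3/10.
If it is in envelope 3 (prior 1/5): the presenter opened envelope 3, so this case is ruled out; weight (1/5)·0 = 0.
The weights sum to 1/2.
So P(the cheque in envelope 2 | the presenter opened envelope 3) = (3/10) / (1/2) = 3/5.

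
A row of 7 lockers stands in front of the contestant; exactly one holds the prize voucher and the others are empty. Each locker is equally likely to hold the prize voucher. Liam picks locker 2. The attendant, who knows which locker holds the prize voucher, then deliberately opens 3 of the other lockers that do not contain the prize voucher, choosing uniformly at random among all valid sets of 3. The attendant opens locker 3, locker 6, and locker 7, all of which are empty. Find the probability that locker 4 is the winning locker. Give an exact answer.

2/7

Consider each possible location of the prize voucher in turn.
If it is in any of lockers 1, 4, and 5 (prior 1/7 each): the attendant has 10 equally likely choices, so probability 1/10; weight (1/7)·(1/10) = 1/70 each.
If it is in locker 2 (prior 1/7): the attendant has 20 equally likely choices, so probability 1/20; weight (1/7)·(1/20) = 1/140.
If it is in any of lockers 3, 6, and 7 (prior 1/7 each): that locker was opened and seen not to hold the prize — ruled out; weight (1/7)·0 = 0 each.
The weights sum to 1/20.
So P(the prize voucher in locker 4 | the attendant opened locker 3, locker 6, and locker 7) = (1/70) / (1/20) = 2/7.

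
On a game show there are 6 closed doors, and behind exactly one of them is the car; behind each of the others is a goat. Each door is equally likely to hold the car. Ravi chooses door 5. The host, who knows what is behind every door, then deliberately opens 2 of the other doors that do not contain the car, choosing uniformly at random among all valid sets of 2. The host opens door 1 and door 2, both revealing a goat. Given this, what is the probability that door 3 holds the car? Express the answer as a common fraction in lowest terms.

Consider each possible location of the car in turn.
If it is behind either of doors 1 and 2 (prior 1/6 each): that door was opened and seen not to hold the prize — ruled out; weight (1/6)·0 = 0 each.
If it is behind any of doors 3, 4, and 6 (prior 1/6 each): the host has 6 equally likely choices, so probability 1/6; weight (1/6)·(1/6) = 1/36 each.
If it is behind door 5 (prior 1/6): the host has 10 equally likely choices, so probability 1/10; weight (1/6)·(1/10) = 1/60.
The weights sum to 1/10.
So P(the car behind door 3 | the host opened door 1 and door 2) = (1/36) / (1/10) = 5/18.

5/18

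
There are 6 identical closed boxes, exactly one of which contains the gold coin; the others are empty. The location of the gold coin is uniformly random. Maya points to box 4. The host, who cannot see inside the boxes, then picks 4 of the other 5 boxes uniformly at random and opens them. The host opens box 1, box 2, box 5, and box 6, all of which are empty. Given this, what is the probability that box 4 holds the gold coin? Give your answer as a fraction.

1/2

Apply Bayes' rule, conditioning on where the gold coin actually is.
If it is in any of boxes 1, 2, 5, and 6 (prior 1/6 each): that box was opened and seen not to hold the prize — ruled out; weight (1/6)·0 = 0 each.
If it is in either of boxes 3 and 4 (prior 1/6 each): the host picks exactly this set with probability 1/5 regardless, and none is the prize; weight (1/6)·(1/5) = 1/30 each.
The weights sum to 1/15.
So P(the gold coin in box 4 | the host opened box 1, box 2, box 5, and box 6) = (1/30) / (1/15) = 1/2.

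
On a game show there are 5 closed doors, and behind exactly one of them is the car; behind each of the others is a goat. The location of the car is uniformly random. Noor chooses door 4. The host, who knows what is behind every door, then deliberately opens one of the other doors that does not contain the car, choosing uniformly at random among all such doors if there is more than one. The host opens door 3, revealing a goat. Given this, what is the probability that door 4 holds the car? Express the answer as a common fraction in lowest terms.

Consider each possible location of the car in turn.
If it is behind any of doors 1, 2, and 5 (prior 1/5 each): the host has 3 equally likely choices, so probability 1/3; weight (1/5)·(1/3) = 1/15 each.
If it is behind door 3 (prior 1/5): the host opened door 3, so this case is ruled out; weight (1/5)·0 = 0.
If it is behind door 4 (prior 1/5): the host has 4 equally likely choices, so probability 1/4; weight (1/5)·(1/4) = 1/20.
The weights sum to 1/4.
So P(the car behind door 4 | the host opened door 3) = (1/20) / (1/4) = 1/5.

1/5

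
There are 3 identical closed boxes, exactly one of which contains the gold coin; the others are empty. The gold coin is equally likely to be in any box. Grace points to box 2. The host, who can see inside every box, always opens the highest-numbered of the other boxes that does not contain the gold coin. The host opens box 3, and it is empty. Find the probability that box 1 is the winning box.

Apply Bayes' rule, conditioning on where the gold coin actually is.
If it is in either of boxes 1 and 2 (prior 1/3 each): box 3 is the highest-numbered option available, probability 1; weight (1/3)·1 = 1/3 each.
If it is in box 3 (prior 1/3): the host opened box 3, so this case is ruled out; weight (1/3)·0 = 0.
The weights sum to 2/3.
So P(the gold coin in box 1 | the host opened box 3) = (1/3) / (2/3) = 1/2.

1/2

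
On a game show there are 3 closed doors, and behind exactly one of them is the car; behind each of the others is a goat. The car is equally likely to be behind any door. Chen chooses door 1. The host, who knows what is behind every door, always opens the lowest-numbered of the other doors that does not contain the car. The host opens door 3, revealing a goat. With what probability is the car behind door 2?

Apply Bayes' rule, conditioning on where the car actually is.
If it is behind door 1 (prior 1/3): the host would have opened door 2 instead, probability 0; weight (1/3)·0 = 0.
If it is behind door 2 (prior 1/3): door 3 is the lowest-numbered option available, probability 1; weight (1/3)·1 = 1/3.
If it is behind door 3 (prior 1/3): the host opened door 3, so this case is ruled out; weight (1/3)·0 = 0.
The weights sum to 1/3.
So P(the car behind door 2 | the host opened door 3) = (1/3) / (1/3) = 1.

1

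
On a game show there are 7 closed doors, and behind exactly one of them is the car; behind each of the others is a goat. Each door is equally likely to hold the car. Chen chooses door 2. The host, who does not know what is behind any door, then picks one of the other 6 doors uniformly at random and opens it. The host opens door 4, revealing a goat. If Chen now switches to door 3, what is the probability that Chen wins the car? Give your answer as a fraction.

1/6

Because the host chose which door to open without knowing where the car is, the choice is independent of the prize location. Learning that door 4 does not hold the car simply rules out that one location and leaves the remaining 6 doors still equally likely by symmetry.
So P(the car behind door 3) = 1/6.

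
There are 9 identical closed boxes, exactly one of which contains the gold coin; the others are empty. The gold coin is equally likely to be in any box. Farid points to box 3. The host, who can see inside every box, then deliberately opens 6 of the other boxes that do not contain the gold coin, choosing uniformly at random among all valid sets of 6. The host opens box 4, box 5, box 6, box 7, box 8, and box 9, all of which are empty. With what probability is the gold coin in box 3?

1/9

Condition on the true location of the gold coin.
If it is in either of boxes 1 and 2 (prior 1/9 each): the host has 7 equally likely choices, so probability 1/7; weight (1/9)·(1/7) = 1/63 each.
If it is in box 3 (prior 1/9): the host has 28 equally likely choices, so probability 1/28; weight (1/9)·(1/28) = 1/252.
If it is in any of boxes 4, 5, 6, 7, 8, and 9 (prior 1/9 each): that box was opened and seen not to hold the prize — ruled out; weight (1/9)·0 = 0 each.
The weights sum to 1/28.
So P(the gold coin in box 3 | the host opened box 4, box 5, box 6, box 7, box 8, and box 9) = (1/252) / (1/28) = 1/9.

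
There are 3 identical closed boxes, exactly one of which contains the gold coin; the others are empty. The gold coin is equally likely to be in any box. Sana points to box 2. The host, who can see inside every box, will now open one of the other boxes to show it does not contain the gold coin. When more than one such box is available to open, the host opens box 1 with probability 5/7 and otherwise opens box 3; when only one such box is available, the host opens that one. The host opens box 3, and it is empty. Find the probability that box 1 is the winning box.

Condition on the true location of the gold coin.
If it is in box 1 (prior 1/3): only box 3 is available, probability 1; weight (1/3)·1 = 1/3.
If it is in box 2 (prior 1/3): box 1 is available but not opened, probability 2/7; weight (1/3)·(2/7) = 2/21.
If it is in box 3 (prior 1/3): the host opened box 3, so this case is ruled out; weight (1/3)·0 = 0.
The weights sum to 3/7.
So P(the gold coin in box 1 | the host opened box 3) = (1/3) / (3/7) = 7/9.

7/9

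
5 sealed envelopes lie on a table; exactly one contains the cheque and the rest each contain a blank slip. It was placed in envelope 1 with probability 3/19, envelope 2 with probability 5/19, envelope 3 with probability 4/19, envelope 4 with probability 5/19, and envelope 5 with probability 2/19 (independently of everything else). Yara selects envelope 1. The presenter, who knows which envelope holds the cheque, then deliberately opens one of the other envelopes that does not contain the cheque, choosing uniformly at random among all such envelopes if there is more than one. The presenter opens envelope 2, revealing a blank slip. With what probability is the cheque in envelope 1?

9/53

Consider each possible location of the cheque in turn.
If it is in envelope 1 (prior 3/19): the presenter has 4 equally likely choices, so probability 1/4; weight (3/19)·(1/4) = 3/76.
If it is in envelope 2 (prior 5/19): the presenter opened envelope 2, so this case is ruled out; weight (5/19)·0 = 0.
If it is in envelope 3 (prior 4/19): the presenter has 3 equally likely choices, so probability 1/3; weight (4/19)·(1/3) = 4/57.
If it is in envelope 4 (prior 5/19): the presenter has 3 equally likely choices, so probability 1/3; weight (5/19)·(1/3) = 5/57.
If it is in envelope 5 (prior 2/19): the presenter has 3 equally likely choices, so probability 1/3; weight (2/19)·(1/3) = 2/57.
The weights sum to 53/228.
So P(the cheque in envelope 1 | the presenter opened envelope 2) = (3/76) / (53/228) = 9/53.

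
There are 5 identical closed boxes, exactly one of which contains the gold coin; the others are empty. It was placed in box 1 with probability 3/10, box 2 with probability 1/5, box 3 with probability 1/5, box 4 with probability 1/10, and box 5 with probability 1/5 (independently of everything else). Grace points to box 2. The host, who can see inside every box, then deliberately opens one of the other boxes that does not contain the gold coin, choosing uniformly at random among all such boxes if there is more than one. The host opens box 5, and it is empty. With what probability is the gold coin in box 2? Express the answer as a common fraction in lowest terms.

Consider each possible location of the gold coin in turn.
If it is in box 1 (prior 3/10): the host has 3 equally likely choices, so probability 1/3; weight (3/10)·(1/3) = 1/10.
If it is in box 2 (prior 1/5): the host has 4 equally likely choices, so probability 1/4; weight (1/5)·(1/4) = 1/20.
If it is in box 3 (prior 1/5): the host has 3 equally likely choices, so probability 1/3; weight (1/5)·(1/3) = 1/15.
If it is in box 4 (prior 1/10): the host has 3 equally likely choices, so probability 1/3; weight (1/10)·(1/3) = 1/30.
If it is in box 5 (prior 1/5): the host opened box 5, so this case is ruled out; weight (1/5)·0 = 0.
The weights sum to 1/4.
So P(the gold coin in box 2 | the host opened box 5) = (1/20) / (1/4) = 1/5.

1/5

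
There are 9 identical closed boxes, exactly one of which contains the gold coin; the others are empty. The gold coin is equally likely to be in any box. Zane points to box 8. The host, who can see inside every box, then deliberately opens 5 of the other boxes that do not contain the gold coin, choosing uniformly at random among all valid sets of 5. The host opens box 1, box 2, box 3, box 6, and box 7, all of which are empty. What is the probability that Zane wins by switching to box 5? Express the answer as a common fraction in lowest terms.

8/27

Apply Bayes' rule, conditioning on where the gold coin actually is.
If it is in any of boxes 1, 2, 3, 6, and 7 (prior 1/9 each): that box was opened and seen not to hold the prize — ruled out; weight (1/9)·0 = 0 each.
If it is in any of boxes 4, 5, and 9 (prior 1/9 each): the host has 21 equally likely choices, so probability 1/21; weight (1/9)·(1/21) = 1/189 each.
If it is in box 8 (prior 1/9): the host has 56 equally likely choices, so probability 1/56; weight (1/9)·(1/56) = 1/504.
The weights sum to 1/56.
So P(the gold coin in box 5 | the host opened box 1, box 2, box 3, box 6, and box 7) = (1/189) / (1/56) = 8/27.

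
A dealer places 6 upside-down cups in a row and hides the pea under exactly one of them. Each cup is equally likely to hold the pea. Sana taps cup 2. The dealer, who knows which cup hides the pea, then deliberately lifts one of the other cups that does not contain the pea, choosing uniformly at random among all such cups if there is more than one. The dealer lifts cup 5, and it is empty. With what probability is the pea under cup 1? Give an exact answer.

Condition on the true location of the pea.
If it is under any of cups 1, 3, 4, and 6 (prior 1/6 each): the dealer has 4 equally likely choices, so probability 1/4; weight (1/6)·(1/4) = 1/24 each.
If it is under cup 2 (prior 1/6): the dealer has 5 equally likely choices, so probability 1/5; weight (1/6)·(1/5) = 1/30.
If it is under cup 5 (prior 1/6): the dealer opened cup 5, so this case is ruled out; weight (1/6)·0 = 0.
The weights sum to 1/5.
So P(the pea under cup 1 | the dealer opened cup 5) = (1/24) / (1/5) = 5/24.

5/24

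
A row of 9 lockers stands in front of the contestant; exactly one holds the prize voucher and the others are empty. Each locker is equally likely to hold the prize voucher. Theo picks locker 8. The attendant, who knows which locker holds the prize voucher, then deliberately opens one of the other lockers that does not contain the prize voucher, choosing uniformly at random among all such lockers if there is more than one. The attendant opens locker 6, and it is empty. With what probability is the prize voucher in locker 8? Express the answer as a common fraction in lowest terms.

1/9

Consider each possible location of the prize voucher in turn.
If it is in any of lockers 1, 2, 3, 4, 5, 7, and 9 (prior 1/9 each): the attendant has 7 equally likely choices, so probability 1/7; weight (1/9)·(1/7) = 1/63 each.
If it is in locker 6 (prior 1/9): the attendant opened locker 6, so this case is ruled out; weight (1/9)·0 = 0.
If it is in locker 8 (prior 1/9): the attendant has 8 equally likely choices, so probability 1/8; weight (1/9)·(1/8) = 1/72.
The weights sum to 1/8.
So P(the prize voucher in locker 8 | the attendant opened locker 6) = (1/72) / (1/8) = 1/9.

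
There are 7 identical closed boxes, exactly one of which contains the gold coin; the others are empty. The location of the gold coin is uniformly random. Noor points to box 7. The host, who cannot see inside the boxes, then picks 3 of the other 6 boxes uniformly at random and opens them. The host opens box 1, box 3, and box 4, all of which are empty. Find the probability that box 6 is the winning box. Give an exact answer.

1/4

Because the host chose which boxes to open without knowing where the gold coin is, the choice is independent of the prize location. Learning that none of the 3 opened boxes holds the gold coin simply rules out those 3 locations and leaves the remaining 4 boxes still equally likely by symmetry.
So P(the gold coin in box 6) = 1/4.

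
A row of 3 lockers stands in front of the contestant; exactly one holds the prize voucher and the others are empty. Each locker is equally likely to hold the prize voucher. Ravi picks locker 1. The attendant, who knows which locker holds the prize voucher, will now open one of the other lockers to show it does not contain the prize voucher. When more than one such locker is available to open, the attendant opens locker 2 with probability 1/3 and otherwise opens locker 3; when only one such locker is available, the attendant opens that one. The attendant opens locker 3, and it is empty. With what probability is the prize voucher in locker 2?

Condition on the true location of the prize voucher.
If it is in locker 1 (prior 1/3): locker 2 is available but not opened, probability 2/3; weight (1/3)·(2/3) = 2/9.
If it is in locker 2 (prior 1/3): only locker 3 is available, probability 1; weight (1/3)·1 = 1/3.
If it is in locker 3 (prior 1/3): the attendant opened locker 3, so this case is ruled out; weight (1/3)·0 = 0.
The weights sum to 5/9.
So P(the prize voucher in locker 2 | the attendant opened locker 3) = (1/3) / (5/9) = 3/5.

3/5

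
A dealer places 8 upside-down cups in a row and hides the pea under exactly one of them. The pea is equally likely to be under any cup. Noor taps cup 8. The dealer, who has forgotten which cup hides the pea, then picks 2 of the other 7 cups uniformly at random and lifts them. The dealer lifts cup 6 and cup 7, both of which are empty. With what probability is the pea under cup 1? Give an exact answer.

1/6

Because the dealer chose which cups to lift without knowing where the pea is, the choice is independent of the prize location. Learning that none of the 2 opened cups holds the pea simply rules out those 2 locations and leaves the remaining 6 cups still equally likely by symmetry.
So P(the pea under cup 1) = 1/6.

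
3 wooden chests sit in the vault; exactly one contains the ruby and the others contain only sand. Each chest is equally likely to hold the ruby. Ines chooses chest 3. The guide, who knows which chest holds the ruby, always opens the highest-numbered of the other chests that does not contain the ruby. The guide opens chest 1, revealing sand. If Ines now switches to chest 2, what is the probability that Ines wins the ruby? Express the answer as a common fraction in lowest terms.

1

Apply Bayes' rule, conditioning on where the ruby actually is.
If it is in chest 1 (prior 1/3): the guide opened chest 1, so this case is ruled out; weight (1/3)·0 = 0.
If it is in chest 2 (prior 1/3): chest 1 is the highest-numbered option available, probability 1; weight (1/3)·1 = 1/3.
If it is in chest 3 (prior 1/3): the guide would have opened chest 2 instead, probability 0; weight (1/3)·0 = 0.
The weights sum to 1/3.
So P(the ruby in chest 2 | the guide opened chest 1) = (1/3) / (1/3) = 1.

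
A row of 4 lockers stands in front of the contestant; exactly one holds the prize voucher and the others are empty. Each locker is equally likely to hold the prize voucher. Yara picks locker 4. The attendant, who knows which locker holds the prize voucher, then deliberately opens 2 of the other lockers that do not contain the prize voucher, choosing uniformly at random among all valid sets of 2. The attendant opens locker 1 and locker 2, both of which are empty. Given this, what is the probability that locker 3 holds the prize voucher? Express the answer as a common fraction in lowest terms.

Consider each possible location of the prize voucher in turn.
If it is in either of lockers 1 and 2 (prior 1/4 each): that locker was opened and seen not to hold the prize — ruled out; weight (1/4)·0 = 0 each.
If it is in locker 3 (prior 1/4): the attendant has no choice, probability 1; weight (1/4)·1 = 1/4.
If it is in locker 4 (prior 1/4): the attendant has 3 equally likely choices, so probability 1/3; weight (1/4)·(1/3) = 1/12.
The weights sum to 1/3.
So P(the prize voucher in locker 3 | the attendant opened locker 1 and locker 2) = (1/4) / (1/3) = 3/4.

3/4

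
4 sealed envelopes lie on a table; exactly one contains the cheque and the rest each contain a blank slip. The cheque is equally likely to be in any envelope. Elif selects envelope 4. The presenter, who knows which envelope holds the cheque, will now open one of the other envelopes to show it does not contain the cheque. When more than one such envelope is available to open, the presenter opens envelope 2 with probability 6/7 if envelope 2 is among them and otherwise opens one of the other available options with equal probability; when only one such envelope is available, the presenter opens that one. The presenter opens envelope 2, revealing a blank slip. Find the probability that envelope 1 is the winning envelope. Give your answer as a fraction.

1/3

Condition on the true location of the cheque.
If it is in any of envelopes 1, 3, and 4 (prior 1/4 each): envelope 2 is available, opened with probability 6/7; weight (1/4)·(6/7) = 3/14 each.
If it is in envelope 2 (prior 1/4): the presenter opened envelope 2, so this case is ruled out; weight (1/4)·0 = 0.
The weights sum to 9/14.
So P(the cheque in envelope 1 | the presenter opened envelope 2) = (3/14) / (9/14) = 1/3.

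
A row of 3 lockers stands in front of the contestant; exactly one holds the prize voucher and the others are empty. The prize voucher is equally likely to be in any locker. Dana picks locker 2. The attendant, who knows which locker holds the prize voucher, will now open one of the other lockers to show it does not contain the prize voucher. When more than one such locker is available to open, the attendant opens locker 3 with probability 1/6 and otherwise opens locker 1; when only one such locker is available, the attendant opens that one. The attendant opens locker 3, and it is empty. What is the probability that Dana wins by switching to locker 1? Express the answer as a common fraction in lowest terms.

Apply Bayes' rule, conditioning on where the prize voucher actually is.
If it is in locker 1 (prior 1/3): only locker 3 is available, probability 1; weight (1/3)·1 = 1/3.
If it is in locker 2 (prior 1/3): locker 3 is available, opened with probability 1/6; weight (1/3)·(1/6) = 1/18.
If it is in locker 3 (prior 1/3): the attendant opened locker 3, so this case is ruled out; weight (1/3)·0 = 0.
The weights sum to 7/18.
So P(the prize voucher in locker 1 | the attendant opened locker 3) = (1/3) / (7/18) = 6/7.

6/7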